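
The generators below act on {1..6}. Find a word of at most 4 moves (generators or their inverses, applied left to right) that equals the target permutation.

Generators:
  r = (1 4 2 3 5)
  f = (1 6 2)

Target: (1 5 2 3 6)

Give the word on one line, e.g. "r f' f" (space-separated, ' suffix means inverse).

  after f: (1 6 2)
  after r': (1 6 4)(2 5 3)
  after f': (2 5 3 6 4)
  after r': (1 5 2 3 6)

f r' f' r'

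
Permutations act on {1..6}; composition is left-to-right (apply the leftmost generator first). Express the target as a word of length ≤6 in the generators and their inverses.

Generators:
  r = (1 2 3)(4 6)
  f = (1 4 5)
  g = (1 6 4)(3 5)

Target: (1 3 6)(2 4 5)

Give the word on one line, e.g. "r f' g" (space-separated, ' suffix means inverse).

r f r f

  after r: (1 2 3)(4 6)
  after f: (1 2 3 4 6 5)
  after r: (1 3 6 5 2)
  after f: (1 3 6)(2 4 5)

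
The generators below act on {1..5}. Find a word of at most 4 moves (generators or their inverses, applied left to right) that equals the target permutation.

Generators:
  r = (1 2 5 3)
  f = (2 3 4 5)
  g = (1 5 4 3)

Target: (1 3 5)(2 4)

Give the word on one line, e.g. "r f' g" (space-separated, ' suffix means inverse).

g f' g

  after g: (1 5 4 3)
  after f': (1 4 2 5 3)
  after g: (1 3 5)(2 4)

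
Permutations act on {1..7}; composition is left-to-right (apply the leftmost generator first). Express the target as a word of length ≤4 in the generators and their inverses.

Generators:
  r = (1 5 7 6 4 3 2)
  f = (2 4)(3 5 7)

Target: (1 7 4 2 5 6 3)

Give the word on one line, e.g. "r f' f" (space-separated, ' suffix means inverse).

  after r: (1 5 7 6 4 3 2)
  after r: (1 7 4 2 5 6 3)

r r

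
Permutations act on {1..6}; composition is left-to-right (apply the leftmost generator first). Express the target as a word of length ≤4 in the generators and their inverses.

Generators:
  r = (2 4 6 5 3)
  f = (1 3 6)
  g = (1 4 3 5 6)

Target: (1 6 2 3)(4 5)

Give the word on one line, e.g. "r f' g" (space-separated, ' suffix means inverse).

  after f: (1 3 6)
  after g: (1 5 6 4 3)
  after r': (1 6 2 3)(4 5)

f g r'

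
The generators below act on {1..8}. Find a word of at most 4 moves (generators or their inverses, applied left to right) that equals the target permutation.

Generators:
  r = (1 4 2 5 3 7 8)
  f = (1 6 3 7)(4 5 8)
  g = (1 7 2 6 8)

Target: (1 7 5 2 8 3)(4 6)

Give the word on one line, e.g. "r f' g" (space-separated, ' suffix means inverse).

f f g' r

  after f: (1 6 3 7)(4 5 8)
  after f: (1 3)(4 8 5)(6 7)
  after g': (1 3 8 5 4 6)(2 7)
  after r: (1 7 5 2 8 3)(4 6)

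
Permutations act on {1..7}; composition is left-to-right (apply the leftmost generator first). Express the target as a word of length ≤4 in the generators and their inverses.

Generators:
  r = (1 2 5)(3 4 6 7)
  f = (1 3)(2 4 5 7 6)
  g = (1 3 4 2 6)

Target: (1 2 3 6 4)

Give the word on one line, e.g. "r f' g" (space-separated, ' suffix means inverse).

  after g': (1 6 2 4 3)
  after g': (1 2 3 6 4)

g' g'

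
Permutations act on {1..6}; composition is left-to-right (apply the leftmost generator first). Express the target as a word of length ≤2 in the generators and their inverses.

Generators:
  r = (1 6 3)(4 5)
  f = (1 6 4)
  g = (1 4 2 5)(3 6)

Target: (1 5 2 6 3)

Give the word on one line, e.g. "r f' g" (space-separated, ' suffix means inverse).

g' f'

  after g': (1 5 2 4)(3 6)
  after f': (1 5 2 6 3)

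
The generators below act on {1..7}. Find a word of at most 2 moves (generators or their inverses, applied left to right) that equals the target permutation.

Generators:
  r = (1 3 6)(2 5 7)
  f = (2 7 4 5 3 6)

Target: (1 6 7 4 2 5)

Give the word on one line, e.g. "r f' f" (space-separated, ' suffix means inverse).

  after f: (2 7 4 5 3 6)
  after r': (1 6 7 4 2 5)

f r'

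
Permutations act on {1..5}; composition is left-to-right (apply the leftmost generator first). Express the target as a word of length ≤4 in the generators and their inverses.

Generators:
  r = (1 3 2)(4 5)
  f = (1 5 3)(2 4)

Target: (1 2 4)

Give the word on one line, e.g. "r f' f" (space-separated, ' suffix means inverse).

r f' r f

  after r: (1 3 2)(4 5)
  after f': (1 5 2 3 4)
  after r: (1 4 3 5)
  after f: (1 2 4)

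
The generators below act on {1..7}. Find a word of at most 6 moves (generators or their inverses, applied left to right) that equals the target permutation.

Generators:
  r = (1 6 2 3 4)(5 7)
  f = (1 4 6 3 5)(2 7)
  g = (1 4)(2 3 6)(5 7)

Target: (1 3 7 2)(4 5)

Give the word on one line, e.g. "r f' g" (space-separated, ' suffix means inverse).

r' f r r

  after r': (1 4 3 2 6)(5 7)
  after f: (1 6 4 5 2 3 7)
  after r: (1 2 4 7 6)(3 5)
  after r: (1 3 7 2)(4 5)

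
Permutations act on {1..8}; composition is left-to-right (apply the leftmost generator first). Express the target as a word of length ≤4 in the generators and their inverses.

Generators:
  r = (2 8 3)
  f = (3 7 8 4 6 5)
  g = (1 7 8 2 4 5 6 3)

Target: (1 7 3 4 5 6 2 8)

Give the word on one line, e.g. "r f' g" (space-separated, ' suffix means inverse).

  after r: (2 8 3)
  after g: (1 7 8)(3 4 5 6)
  after r: (1 7 3 4 5 6 2 8)

r g r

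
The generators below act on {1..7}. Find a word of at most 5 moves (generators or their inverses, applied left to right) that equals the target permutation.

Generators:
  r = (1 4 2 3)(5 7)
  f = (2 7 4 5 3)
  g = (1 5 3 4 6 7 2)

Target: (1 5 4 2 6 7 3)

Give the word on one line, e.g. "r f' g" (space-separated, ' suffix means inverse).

  after g': (1 2 7 6 4 3 5)
  after g': (1 7 4 5 2 6 3)
  after f: (1 4 3)(2 6)(5 7)
  after f: (1 5 4 2 6 7 3)

g' g' f f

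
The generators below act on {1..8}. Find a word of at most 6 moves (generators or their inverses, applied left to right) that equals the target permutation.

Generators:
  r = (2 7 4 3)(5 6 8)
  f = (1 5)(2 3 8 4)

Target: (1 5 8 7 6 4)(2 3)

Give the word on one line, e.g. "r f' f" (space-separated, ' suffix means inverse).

f' r f' r'

  after f': (1 5)(2 4 8 3)
  after r: (1 6 8 2 3 7 4 5)
  after f': (1 6 3 7 8 4)
  after r': (1 5 8 7 6 4)(2 3)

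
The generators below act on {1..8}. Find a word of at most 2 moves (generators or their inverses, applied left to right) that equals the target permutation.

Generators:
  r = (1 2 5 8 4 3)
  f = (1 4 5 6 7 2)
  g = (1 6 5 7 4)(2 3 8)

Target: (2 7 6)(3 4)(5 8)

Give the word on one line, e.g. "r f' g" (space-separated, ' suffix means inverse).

f' r'

  after f': (1 2 7 6 5 4)
  after r': (2 7 6)(3 4)(5 8)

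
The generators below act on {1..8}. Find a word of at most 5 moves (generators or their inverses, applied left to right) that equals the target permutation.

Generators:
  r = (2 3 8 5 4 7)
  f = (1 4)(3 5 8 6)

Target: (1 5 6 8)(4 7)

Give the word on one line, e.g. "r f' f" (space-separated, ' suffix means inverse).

f' r' f' r f'

  after f': (1 4)(3 6 8 5)
  after r': (1 5 2 7 4)(3 6)
  after f': (1 3 8 5 2 7)
  after r: (1 8 4 7)(3 5)
  after f': (1 5 6 8)(4 7)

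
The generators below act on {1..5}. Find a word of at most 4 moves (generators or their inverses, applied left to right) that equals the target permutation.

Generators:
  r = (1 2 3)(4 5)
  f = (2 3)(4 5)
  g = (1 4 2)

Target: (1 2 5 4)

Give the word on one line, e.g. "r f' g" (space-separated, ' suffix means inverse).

  after f': (2 3)(4 5)
  after r': (1 3)
  after g': (1 3 2 4)
  after f': (1 2 5 4)

f' r' g' f'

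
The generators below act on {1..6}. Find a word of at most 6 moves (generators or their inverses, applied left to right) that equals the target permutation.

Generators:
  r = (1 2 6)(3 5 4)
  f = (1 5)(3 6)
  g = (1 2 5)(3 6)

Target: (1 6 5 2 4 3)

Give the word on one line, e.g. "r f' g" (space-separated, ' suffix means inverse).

  after g: (1 2 5)(3 6)
  after r: (1 6 5 2 4 3)
  after r: (2 3)(4 5 6)
  after r: (1 2 5)(3 6)
  after r: (1 6 5 2 4 3)

g r r r r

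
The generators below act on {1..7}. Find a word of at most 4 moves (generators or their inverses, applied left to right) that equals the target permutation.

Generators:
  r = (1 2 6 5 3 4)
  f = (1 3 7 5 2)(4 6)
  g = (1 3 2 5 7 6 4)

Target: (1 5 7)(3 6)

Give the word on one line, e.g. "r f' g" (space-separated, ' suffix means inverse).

r g' f f

  after r: (1 2 6 5 3 4)
  after g': (1 3 6 2 7 5)
  after f: (1 7 2 5 3 4 6)
  after f: (1 5 7)(3 6)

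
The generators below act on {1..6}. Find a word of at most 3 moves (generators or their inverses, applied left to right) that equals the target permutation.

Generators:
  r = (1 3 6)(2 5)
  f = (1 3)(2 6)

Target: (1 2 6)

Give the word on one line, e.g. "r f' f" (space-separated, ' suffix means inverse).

  after r: (1 3 6)(2 5)
  after r: (1 6 3)
  after f: (1 2 6)

r r f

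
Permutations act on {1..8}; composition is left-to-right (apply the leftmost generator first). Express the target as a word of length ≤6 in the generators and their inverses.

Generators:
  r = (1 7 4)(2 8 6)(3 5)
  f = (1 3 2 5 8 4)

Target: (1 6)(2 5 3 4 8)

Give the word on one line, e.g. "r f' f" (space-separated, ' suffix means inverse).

  after f: (1 3 2 5 8 4)
  after r: (1 5 6 2 3 8)(4 7)
  after f: (1 8 3 4 7)(5 6)
  after r: (1 6 3)(2 8 5)
  after f': (1 6)(2 5 3 4 8)

f r f r f'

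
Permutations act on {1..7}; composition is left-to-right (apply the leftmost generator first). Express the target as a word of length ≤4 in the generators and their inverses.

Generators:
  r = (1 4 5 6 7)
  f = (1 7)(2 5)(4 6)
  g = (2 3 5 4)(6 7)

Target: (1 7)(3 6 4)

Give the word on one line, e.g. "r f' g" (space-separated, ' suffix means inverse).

g' g' f

  after g': (2 4 5 3)(6 7)
  after g': (2 5)(3 4)
  after f: (1 7)(3 6 4)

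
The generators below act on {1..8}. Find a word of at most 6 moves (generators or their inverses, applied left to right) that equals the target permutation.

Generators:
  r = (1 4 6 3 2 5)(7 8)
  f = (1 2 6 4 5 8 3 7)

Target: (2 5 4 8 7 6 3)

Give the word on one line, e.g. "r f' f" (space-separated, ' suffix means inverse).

  after f: (1 2 6 4 5 8 3 7)
  after f: (1 6 5 3)(2 4 8 7)
  after r': (1 4 7 3 5 6 2)
  after r': (2 5 4 8 7 6 3)

f f r' r'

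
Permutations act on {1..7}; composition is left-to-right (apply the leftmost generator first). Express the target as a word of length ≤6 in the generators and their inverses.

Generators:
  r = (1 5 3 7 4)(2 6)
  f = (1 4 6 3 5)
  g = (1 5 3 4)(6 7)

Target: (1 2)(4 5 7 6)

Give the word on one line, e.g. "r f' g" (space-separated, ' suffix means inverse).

  after g: (1 5 3 4)(6 7)
  after r': (2 6 3 7)
  after f: (1 4 6 5)(2 3 7)
  after f: (1 6)(2 5 4 3 7)
  after r': (1 2)(4 5 7 6)

g r' f f r'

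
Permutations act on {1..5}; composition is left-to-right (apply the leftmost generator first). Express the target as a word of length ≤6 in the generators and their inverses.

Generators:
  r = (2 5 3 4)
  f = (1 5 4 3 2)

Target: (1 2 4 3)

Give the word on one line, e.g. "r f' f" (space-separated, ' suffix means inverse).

  after r: (2 5 3 4)
  after r: (2 3)(4 5)
  after f: (1 5 3)
  after r': (1 2 4 3)

r r f r'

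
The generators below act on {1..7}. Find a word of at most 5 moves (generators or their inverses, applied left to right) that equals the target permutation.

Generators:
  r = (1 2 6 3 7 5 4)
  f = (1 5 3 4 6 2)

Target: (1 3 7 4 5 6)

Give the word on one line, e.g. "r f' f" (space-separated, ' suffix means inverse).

f' f' r' f' r

  after f': (1 2 6 4 3 5)
  after f': (1 6 3)(2 4 5)
  after r': (1 2 5)(3 4 7)
  after f': (1 6 4 7 5 2)
  after r: (1 3 7 4 5 6)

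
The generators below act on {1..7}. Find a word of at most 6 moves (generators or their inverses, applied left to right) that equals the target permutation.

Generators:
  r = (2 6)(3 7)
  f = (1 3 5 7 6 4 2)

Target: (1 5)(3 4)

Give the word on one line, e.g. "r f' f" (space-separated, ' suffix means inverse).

  after r: (2 6)(3 7)
  after f: (1 3 6)(2 4)(5 7)
  after r: (1 7 5 3 2 4 6)
  after f': (1 5)(2 6)(3 4 7)
  after r: (1 5)(3 4)

r f r f' r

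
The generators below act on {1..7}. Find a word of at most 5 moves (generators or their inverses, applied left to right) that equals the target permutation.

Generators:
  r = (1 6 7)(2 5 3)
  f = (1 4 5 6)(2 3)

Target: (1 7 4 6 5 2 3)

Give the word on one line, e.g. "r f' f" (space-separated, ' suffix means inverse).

  after r': (1 7 6)(2 3 5)
  after f': (1 7 5 3 4)
  after f': (1 7 4 6 5 2 3)

r' f' f'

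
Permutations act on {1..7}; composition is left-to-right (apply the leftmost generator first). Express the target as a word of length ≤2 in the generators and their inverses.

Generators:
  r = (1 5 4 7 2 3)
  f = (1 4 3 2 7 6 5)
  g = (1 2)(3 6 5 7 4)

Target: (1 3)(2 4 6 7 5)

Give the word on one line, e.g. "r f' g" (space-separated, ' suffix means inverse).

f g

  after f: (1 4 3 2 7 6 5)
  after g: (1 3)(2 4 6 7 5)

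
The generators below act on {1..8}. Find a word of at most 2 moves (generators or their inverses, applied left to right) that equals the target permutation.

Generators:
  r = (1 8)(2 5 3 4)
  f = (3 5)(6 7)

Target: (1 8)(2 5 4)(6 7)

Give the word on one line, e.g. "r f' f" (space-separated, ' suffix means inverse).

  after f: (3 5)(6 7)
  after r: (1 8)(2 5 4)(6 7)

f r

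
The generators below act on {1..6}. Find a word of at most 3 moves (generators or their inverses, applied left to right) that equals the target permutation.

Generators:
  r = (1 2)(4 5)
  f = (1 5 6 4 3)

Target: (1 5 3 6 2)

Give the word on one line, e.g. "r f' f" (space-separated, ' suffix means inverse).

f' f' r'

  after f': (1 3 4 6 5)
  after f': (1 4 5 3 6)
  after r': (1 5 3 6 2)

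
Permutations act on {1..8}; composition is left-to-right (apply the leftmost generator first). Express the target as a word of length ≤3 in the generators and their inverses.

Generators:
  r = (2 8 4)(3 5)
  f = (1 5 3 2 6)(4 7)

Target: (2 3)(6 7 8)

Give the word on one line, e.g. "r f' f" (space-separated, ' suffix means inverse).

f' r' f

  after f': (1 6 2 3 5)(4 7)
  after r': (1 6 4 7 8 2 5)
  after f: (2 3)(6 7 8)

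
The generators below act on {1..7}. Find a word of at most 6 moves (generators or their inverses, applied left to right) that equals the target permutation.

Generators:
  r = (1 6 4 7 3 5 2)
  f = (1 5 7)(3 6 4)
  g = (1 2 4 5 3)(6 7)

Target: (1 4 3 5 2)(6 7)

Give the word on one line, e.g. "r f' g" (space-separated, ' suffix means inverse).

r' f r g' f'

  after r': (1 2 5 3 7 4 6)
  after f: (1 2 7 3)(5 6)
  after r: (2 3 6)(4 7 5)
  after g': (1 3 7 4 6)(2 5)
  after f': (1 4 3 5 2)(6 7)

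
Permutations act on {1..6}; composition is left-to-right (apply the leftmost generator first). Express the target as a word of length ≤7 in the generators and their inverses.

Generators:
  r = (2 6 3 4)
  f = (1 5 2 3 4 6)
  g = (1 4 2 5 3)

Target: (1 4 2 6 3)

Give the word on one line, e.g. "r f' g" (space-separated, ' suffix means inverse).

r' f' f' r g'

  after r': (2 4 3 6)
  after f': (1 6 5)(2 3 4)
  after f': (1 4 5 6)
  after r: (1 2 6)(3 4 5)
  after g': (1 4 2 6 3)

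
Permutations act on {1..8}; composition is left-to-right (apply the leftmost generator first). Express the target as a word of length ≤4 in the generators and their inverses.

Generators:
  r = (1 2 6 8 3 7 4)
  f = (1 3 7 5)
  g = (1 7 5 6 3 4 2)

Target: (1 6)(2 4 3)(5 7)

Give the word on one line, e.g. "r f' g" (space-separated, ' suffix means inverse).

  after g: (1 7 5 6 3 4 2)
  after f: (1 5 6 7)(2 3 4)
  after g: (1 6 5 3 2 4)
  after f: (1 6)(2 4 3)(5 7)

g f g f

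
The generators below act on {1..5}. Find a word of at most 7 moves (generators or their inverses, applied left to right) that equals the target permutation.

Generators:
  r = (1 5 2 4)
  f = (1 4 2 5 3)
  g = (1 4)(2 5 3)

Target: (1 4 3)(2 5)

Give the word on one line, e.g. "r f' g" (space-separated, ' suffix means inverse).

  after g': (1 4)(2 3 5)
  after f: (1 2)
  after r': (1 5)(2 4)
  after r': (4 5)
  after f: (1 4 3)(2 5)

g' f r' r' f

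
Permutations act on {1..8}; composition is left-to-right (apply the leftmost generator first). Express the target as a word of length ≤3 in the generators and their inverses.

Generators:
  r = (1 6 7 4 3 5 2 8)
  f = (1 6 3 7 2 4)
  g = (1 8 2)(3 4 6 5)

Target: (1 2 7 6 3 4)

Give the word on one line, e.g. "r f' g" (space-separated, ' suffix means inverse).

f r' g'

  after f: (1 6 3 7 2 4)
  after r': (2 7 5 3 6 4 8)
  after g': (1 2 7 6 3 4)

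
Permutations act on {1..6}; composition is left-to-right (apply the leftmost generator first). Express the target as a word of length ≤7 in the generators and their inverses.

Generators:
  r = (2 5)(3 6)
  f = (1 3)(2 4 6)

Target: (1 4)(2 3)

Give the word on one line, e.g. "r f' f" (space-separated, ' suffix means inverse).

  after r: (2 5)(3 6)
  after f: (1 3 2 5 4 6)
  after r: (1 6)(3 5 4)
  after f': (1 4)(2 6 3 5)
  after r: (1 4)(2 3)

r f r f' r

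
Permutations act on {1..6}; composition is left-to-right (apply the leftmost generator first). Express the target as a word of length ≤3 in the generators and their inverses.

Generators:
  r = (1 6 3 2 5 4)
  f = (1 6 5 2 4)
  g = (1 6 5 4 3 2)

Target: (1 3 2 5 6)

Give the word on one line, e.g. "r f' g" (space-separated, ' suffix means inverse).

  after g: (1 6 5 4 3 2)
  after r: (1 3 5)(2 6 4)
  after f: (1 3 2 5 6)

g r f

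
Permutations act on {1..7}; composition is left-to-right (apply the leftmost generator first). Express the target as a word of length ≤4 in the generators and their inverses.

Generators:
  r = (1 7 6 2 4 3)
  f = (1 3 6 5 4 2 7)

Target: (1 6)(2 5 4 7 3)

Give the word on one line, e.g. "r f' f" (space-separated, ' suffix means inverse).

r' f

  after r': (1 3 4 2 6 7)
  after f: (1 6)(2 5 4 7 3)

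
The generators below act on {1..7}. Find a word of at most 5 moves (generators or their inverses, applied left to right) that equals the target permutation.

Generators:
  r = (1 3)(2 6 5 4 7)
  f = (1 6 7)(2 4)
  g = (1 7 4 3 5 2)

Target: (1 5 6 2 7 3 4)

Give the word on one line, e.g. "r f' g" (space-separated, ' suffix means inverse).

  after f': (1 7 6)(2 4)
  after r: (1 2 7 5 4 6 3)
  after g': (1 5 7 3 2)(4 6)
  after f': (1 5 6 2 7 3 4)

f' r g' f'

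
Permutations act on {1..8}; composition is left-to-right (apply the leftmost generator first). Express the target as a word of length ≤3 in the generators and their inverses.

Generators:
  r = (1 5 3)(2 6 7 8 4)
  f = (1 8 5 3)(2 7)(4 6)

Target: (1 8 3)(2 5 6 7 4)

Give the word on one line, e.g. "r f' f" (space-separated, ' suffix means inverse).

f' r f

  after f': (1 3 5 8)(2 7)(4 6)
  after r: (2 8 5 4 7 6)
  after f: (1 8 3)(2 5 6 7 4)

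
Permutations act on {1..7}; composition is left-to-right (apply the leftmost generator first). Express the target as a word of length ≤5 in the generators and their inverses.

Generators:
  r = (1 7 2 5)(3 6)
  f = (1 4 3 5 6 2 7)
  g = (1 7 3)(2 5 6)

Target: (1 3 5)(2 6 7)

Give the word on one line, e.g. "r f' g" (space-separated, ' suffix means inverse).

  after g': (1 3 7)(2 6 5)
  after r': (1 6 2 3)(5 7)
  after r': (1 3 5)(2 6 7)

g' r' r'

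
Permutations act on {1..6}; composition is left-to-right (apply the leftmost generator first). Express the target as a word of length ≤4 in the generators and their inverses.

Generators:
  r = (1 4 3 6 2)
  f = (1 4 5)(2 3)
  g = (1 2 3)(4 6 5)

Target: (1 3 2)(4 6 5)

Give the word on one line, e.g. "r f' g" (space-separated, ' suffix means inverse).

r f' r' f

  after r: (1 4 3 6 2)
  after f': (2 5 4)(3 6)
  after r': (1 2 5)(4 6)
  after f: (1 3 2)(4 6 5)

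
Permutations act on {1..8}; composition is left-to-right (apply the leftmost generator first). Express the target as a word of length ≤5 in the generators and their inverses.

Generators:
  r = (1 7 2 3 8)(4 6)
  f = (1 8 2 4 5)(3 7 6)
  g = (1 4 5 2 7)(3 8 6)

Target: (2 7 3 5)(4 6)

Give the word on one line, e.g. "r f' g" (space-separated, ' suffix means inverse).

r f' g' r g'

  after r: (1 7 2 3 8)(4 6)
  after f': (1 3)(2 6)(4 7 8 5)
  after g': (1 6 5)(2 8 4)(3 7)
  after r: (1 4 3 2)(5 7 8 6)
  after g': (2 7 3 5)(4 6)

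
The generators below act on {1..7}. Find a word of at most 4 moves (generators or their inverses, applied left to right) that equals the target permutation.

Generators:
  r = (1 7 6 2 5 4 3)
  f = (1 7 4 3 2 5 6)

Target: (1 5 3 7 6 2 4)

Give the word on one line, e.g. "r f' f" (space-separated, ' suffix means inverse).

f' f'

  after f': (1 6 5 2 3 4 7)
  after f': (1 5 3 7 6 2 4)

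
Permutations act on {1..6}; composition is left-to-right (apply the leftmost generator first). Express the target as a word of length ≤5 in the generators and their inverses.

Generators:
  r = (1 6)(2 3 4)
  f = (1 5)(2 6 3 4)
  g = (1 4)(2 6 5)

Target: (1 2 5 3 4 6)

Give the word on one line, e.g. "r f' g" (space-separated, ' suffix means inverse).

  after f': (1 5)(2 4 3 6)
  after g': (1 6 5 4 3 2)
  after f': (1 2 5 3 4 6)

f' g' f'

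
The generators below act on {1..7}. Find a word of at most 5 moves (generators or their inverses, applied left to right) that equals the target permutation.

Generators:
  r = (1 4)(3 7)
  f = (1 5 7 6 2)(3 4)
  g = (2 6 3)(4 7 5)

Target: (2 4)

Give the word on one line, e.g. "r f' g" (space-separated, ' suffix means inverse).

r g g f'

  after r: (1 4)(3 7)
  after g: (1 7 2 6 3 5 4)
  after g: (1 5 7 6 2 3 4)
  after f': (2 4)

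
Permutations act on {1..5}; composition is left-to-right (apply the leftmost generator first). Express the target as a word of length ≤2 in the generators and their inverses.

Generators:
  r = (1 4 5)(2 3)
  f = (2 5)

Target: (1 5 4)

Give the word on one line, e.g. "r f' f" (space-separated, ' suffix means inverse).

r r

  after r: (1 4 5)(2 3)
  after r: (1 5 4)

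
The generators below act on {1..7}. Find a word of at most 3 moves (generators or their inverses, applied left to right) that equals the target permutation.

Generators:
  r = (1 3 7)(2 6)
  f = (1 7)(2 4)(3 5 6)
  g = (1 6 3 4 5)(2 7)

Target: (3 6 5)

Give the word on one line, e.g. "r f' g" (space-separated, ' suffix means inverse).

  after f: (1 7)(2 4)(3 5 6)
  after f: (3 6 5)

f f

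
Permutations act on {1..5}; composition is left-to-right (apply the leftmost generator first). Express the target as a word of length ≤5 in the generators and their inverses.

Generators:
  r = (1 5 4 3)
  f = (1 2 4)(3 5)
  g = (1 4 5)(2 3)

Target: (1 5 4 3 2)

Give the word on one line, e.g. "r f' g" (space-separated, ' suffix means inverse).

  after f': (1 4 2)(3 5)
  after g: (1 5 2 4 3)
  after f': (1 3 4 5)
  after f': (1 5 4 3 2)

f' g f' f'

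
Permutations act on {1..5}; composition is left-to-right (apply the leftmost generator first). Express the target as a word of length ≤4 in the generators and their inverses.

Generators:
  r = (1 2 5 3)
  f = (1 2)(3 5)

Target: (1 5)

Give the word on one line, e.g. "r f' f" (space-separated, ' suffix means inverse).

  after r: (1 2 5 3)
  after f: (2 3)
  after r': (1 3)(2 5)
  after r': (1 5)

r f r' r'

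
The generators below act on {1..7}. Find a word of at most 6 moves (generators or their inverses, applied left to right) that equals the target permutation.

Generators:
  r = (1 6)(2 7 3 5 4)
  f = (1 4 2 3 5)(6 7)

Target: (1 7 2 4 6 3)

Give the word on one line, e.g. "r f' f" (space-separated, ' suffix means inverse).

  after f: (1 4 2 3 5)(6 7)
  after r: (1 2 5 6 3 4 7)
  after f': (1 4 6 2 3)(5 7)
  after r: (1 2 5 3 6 7 4)
  after r: (1 7 2 4 6 3)

f r f' r r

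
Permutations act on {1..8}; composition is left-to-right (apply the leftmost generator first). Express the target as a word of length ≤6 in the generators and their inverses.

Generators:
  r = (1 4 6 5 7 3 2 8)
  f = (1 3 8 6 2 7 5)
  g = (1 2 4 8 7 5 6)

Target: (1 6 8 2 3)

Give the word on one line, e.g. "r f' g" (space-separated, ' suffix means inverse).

f' r' g' r'

  after f': (1 5 7 2 6 8 3)
  after r': (1 6 2 4)(3 8 7)
  after g': (1 5 7 3 4 6)
  after r': (1 6 8 2 3)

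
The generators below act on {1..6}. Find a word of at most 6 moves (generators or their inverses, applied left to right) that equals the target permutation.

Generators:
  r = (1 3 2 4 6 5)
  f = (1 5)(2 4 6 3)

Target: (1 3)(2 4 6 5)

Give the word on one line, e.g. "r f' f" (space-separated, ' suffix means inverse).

f' r f r' f

  after f': (1 5)(2 3 6 4)
  after r: (3 5)
  after f: (1 5 2 4 6 3)
  after r': (1 6)(3 5)
  after f: (1 3)(2 4 6 5)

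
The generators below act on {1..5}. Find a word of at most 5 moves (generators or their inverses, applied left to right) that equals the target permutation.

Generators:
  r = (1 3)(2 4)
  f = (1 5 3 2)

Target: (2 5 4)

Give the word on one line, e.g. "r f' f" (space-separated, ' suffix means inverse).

  after f: (1 5 3 2)
  after f: (1 3)(2 5)
  after r': (2 5 4)

f f r'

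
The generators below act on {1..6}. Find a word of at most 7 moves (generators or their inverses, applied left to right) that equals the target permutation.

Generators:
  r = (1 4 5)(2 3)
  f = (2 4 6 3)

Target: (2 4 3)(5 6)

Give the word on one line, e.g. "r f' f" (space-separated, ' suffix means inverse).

  after f: (2 4 6 3)
  after r': (1 5 4 6 2)
  after f: (1 5 6 4 3 2)
  after r': (1 4 2 5 6)
  after r': (2 4 3)(5 6)

f r' f r' r'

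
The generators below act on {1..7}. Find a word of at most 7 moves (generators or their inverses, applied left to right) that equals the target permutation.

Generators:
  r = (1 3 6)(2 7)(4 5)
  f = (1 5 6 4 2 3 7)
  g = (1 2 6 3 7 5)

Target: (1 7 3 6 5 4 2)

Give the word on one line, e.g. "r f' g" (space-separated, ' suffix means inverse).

g f g' r f'

  after g: (1 2 6 3 7 5)
  after f: (1 3)(2 4)(6 7)
  after g': (1 6 3 5 7 2 4)
  after r: (2 5)(3 4)
  after f': (1 7 3 6 5 4 2)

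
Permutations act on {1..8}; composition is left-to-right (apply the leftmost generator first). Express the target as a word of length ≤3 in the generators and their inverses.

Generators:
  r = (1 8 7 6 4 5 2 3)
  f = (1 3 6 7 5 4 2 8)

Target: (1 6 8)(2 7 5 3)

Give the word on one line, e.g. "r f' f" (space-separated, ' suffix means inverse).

f' r f'

  after f': (1 8 2 4 5 7 6 3)
  after r: (1 7 4 2 5 6)(3 8)
  after f': (1 6 8)(2 7 5 3)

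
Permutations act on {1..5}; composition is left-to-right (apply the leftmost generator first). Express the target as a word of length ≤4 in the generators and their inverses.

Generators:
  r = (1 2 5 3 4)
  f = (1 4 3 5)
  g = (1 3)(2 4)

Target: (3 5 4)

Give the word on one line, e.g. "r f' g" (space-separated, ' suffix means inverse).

  after g': (1 3)(2 4)
  after r': (1 5 2 3 4)
  after r': (1 2 5)
  after r': (3 5 4)

g' r' r' r'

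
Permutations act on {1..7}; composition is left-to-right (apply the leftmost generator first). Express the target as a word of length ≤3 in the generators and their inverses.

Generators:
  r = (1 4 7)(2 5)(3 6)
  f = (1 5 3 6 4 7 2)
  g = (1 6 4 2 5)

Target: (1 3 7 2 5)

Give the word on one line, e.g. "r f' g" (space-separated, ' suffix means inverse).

  after r: (1 4 7)(2 5)(3 6)
  after g': (1 6 3)(4 7 5)
  after r': (1 3 7 2 5)

r g' r'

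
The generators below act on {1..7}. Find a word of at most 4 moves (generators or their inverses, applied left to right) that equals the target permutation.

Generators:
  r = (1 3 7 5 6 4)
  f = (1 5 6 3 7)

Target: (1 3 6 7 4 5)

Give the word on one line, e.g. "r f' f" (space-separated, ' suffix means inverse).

f r' f'

  after f: (1 5 6 3 7)
  after r': (1 7 4 6)
  after f': (1 3 6 7 4 5)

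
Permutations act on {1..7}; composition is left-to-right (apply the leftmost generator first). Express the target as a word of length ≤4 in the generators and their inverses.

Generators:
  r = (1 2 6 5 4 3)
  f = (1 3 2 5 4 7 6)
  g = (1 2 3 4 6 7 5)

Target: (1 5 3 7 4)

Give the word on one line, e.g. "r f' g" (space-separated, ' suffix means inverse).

g f

  after g: (1 2 3 4 6 7 5)
  after f: (1 5 3 7 4)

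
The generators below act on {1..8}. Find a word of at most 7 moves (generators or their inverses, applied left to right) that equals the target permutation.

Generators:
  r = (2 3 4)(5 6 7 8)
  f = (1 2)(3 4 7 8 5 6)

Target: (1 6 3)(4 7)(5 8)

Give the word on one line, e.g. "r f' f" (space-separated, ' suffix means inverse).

  after r': (2 4 3)(5 8 7 6)
  after f': (1 2 3)(4 6 8)(5 7)
  after r': (1 4 5 6 7 8 3)
  after f': (1 3 2)(4 8 6)
  after f': (1 6 3)(4 7)(5 8)

r' f' r' f' f'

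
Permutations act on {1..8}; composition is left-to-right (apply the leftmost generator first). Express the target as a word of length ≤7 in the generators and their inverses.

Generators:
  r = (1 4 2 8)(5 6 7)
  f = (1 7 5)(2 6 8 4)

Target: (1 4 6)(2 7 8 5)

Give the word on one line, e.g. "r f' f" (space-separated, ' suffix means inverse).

  after r': (1 8 2 4)(5 7 6)
  after f': (1 6 7 2 8 4 5)
  after r': (1 5 8)(4 7)
  after f: (2 6 8 7)(4 5)
  after r: (1 4 6)(2 7 8 5)

r' f' r' f r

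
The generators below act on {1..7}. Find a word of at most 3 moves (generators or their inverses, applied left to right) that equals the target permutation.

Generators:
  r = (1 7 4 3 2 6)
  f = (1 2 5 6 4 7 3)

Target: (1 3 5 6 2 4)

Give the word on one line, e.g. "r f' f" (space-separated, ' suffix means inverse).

  after r: (1 7 4 3 2 6)
  after f: (1 3 5 6 2 4)

r f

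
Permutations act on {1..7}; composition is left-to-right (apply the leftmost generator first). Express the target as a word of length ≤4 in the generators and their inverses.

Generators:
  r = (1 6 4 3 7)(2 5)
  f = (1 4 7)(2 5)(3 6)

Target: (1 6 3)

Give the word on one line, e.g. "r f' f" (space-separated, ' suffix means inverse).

  after f: (1 4 7)(2 5)(3 6)
  after f: (1 7 4)
  after r: (2 5)(3 7)(4 6)
  after r: (1 6 3)

f f r r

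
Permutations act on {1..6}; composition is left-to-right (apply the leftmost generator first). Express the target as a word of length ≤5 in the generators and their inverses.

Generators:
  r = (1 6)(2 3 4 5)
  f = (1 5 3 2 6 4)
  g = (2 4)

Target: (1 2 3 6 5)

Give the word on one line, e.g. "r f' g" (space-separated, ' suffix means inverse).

  after g: (2 4)
  after r: (1 6)(2 5)(3 4)
  after g': (1 6)(2 5 4 3)
  after f: (1 4 2 3 6 5)
  after g': (1 2 3 6 5)

g r g' f g'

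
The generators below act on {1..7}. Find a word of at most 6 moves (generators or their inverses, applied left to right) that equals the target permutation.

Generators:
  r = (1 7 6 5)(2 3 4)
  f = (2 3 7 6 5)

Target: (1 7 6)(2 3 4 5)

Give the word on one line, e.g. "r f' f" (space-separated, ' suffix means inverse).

f' r' f' f'

  after f': (2 5 6 7 3)
  after r': (1 5 7 2 6)(3 4)
  after f': (1 6)(2 7 5 3 4)
  after f': (1 7 6)(2 3 4 5)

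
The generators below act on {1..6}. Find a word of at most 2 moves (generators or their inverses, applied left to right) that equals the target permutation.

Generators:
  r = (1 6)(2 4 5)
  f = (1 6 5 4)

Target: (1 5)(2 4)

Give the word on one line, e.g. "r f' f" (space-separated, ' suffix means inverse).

  after r': (1 6)(2 5 4)
  after f: (1 5)(2 4)

r' f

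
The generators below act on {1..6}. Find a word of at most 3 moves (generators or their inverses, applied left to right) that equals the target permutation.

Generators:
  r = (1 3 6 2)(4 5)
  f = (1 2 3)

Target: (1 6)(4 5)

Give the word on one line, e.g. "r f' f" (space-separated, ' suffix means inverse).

  after f': (1 3 2)
  after r: (1 6 2 3)(4 5)
  after f': (1 6)(4 5)

f' r f'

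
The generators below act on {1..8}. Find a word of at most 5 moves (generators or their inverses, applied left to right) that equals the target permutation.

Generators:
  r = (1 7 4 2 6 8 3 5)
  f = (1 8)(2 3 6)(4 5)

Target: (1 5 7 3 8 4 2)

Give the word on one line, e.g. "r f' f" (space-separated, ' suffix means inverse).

  after r: (1 7 4 2 6 8 3 5)
  after r: (1 4 6 3)(2 8 5 7)
  after f: (1 5 7 3 8 4 2)

r r f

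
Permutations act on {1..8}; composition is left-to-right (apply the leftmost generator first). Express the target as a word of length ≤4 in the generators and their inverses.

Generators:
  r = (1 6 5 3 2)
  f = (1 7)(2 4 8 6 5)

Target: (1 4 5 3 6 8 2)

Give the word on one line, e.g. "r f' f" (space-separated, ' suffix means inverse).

r f' f'

  after r: (1 6 5 3 2)
  after f': (1 8 4 2 7)(3 5)
  after f': (1 4 5 3 6 8 2)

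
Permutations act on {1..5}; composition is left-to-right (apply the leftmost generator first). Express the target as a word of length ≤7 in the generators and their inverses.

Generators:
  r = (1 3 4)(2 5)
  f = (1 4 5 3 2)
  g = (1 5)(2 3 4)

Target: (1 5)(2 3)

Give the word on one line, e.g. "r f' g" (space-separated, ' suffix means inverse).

  after g: (1 5)(2 3 4)
  after g: (2 4 3)
  after r': (1 4)(2 3 5)
  after g': (1 3)(4 5)
  after f': (1 5)(2 3)

g g r' g' f'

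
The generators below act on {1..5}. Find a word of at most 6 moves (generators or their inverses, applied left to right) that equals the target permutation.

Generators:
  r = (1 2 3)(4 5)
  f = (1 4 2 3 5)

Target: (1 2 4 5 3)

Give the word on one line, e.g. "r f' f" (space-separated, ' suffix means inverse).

f r' r' f

  after f: (1 4 2 3 5)
  after r': (1 5 3 4)
  after r': (1 4 3 5 2)
  after f: (1 2 4 5 3)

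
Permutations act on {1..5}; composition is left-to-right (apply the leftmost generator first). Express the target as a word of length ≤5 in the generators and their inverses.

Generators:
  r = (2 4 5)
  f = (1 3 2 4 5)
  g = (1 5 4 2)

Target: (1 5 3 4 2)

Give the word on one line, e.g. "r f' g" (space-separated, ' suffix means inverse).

r g r f g'

  after r: (2 4 5)
  after g: (1 5)
  after r: (1 2 4 5)
  after f: (1 4)(2 5 3)
  after g': (1 5 3 4 2)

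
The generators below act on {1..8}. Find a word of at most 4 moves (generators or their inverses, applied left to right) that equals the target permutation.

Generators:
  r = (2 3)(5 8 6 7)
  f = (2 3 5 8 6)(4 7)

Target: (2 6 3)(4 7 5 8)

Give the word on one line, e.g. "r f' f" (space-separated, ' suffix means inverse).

r r f'

  after r: (2 3)(5 8 6 7)
  after r: (5 6)(7 8)
  after f': (2 6 3)(4 7 5 8)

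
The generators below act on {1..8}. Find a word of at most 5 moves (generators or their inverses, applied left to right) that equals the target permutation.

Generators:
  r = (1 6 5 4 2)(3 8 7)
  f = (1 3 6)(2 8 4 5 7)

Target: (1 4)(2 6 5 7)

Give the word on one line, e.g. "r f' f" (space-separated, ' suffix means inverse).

f r' f' f'

  after f: (1 3 6)(2 8 4 5 7)
  after r': (1 7 4 6 2 3)(5 8)
  after f': (1 5 2)(3 6 7 8 4)
  after f': (1 4)(2 6 5 7)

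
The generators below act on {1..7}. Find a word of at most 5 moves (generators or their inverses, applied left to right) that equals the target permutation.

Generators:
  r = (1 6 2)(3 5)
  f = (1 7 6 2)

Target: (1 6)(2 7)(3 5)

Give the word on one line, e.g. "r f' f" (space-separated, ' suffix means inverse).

f r r r f

  after f: (1 7 6 2)
  after r: (1 7 2 6)(3 5)
  after r: (1 7)
  after r: (1 7 6 2)(3 5)
  after f: (1 6)(2 7)(3 5)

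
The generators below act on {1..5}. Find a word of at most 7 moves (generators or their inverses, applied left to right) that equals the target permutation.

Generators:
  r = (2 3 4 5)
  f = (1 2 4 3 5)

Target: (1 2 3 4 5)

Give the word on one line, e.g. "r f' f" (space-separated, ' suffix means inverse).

  after r': (2 5 4 3)
  after f: (1 2)(3 4 5)
  after r: (1 3 5 4 2)
  after f': (1 4)(2 5)
  after f': (1 2 3 4 5)

r' f r f' f'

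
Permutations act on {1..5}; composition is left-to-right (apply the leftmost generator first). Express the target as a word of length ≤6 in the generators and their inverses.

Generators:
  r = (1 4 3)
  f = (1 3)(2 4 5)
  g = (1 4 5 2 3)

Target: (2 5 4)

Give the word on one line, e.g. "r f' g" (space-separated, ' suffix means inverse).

f' r g' f

  after f': (1 3)(2 5 4)
  after r: (2 5 3 4)
  after g': (1 3)(2 4 5)
  after f: (2 5 4)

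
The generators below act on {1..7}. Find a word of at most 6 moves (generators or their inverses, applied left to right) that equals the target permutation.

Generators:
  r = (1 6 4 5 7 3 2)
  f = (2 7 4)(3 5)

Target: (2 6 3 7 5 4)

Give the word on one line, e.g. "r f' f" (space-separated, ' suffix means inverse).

r' f' r' r'

  after r': (1 2 3 7 5 4 6)
  after f': (1 4 6)(2 5 7 3)
  after r': (1 6 2 4)
  after r': (2 6 3 7 5 4)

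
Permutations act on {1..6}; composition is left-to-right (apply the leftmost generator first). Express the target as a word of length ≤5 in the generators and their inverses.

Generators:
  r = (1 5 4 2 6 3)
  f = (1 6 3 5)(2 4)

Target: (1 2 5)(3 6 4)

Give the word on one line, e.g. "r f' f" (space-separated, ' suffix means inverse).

  after f: (1 6 3 5)(2 4)
  after r': (1 2 5 3)
  after r': (1 4 5 6 2)
  after f': (1 2 5)(3 6 4)

f r' r' f'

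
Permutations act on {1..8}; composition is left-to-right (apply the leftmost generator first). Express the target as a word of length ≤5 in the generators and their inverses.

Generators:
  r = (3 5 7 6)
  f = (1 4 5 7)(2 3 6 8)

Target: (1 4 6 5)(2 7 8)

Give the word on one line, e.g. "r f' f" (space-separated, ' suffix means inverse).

r f r r

  after r: (3 5 7 6)
  after f: (1 4 5)(2 3 7 8)
  after r: (1 4 7 8 2 5)(3 6)
  after r: (1 4 6 5)(2 7 8)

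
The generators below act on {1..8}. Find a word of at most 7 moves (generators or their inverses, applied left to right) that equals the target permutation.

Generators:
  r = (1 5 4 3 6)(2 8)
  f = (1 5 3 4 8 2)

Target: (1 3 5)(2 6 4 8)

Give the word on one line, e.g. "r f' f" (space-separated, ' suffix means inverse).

  after r': (1 6 3 4 5)(2 8)
  after f': (1 6 5 2 4)
  after r: (2 3 6 4 5 8)
  after r: (1 5 2 6 3)
  after f: (1 3 5)(2 6 4 8)

r' f' r r f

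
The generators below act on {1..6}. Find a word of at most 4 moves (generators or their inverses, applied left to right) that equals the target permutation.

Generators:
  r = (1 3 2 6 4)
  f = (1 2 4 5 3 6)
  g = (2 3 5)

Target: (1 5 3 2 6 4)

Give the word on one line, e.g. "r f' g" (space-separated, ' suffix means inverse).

  after r': (1 4 6 2 3)
  after f: (1 5 3 2 6 4)

r' f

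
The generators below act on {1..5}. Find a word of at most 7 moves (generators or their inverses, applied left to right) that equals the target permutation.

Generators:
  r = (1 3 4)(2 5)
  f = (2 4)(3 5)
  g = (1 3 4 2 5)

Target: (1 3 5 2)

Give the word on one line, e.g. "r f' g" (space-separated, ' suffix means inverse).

  after r: (1 3 4)(2 5)
  after f: (1 5 4)(2 3)
  after r: (1 2 4 3 5)
  after g': (1 4)(2 3)
  after r': (1 3 5 2)

r f r g' r'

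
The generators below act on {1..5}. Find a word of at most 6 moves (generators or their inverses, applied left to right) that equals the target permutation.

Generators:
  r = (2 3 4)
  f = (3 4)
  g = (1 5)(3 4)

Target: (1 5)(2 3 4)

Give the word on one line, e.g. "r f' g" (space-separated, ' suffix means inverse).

f g r' r'

  after f: (3 4)
  after g: (1 5)
  after r': (1 5)(2 4 3)
  after r': (1 5)(2 3 4)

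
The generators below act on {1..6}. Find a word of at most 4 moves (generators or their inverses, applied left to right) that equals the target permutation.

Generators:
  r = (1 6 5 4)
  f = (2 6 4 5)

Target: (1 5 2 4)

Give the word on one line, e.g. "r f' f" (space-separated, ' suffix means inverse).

r' f' r

  after r': (1 4 5 6)
  after f': (1 6)(2 5)
  after r: (1 5 2 4)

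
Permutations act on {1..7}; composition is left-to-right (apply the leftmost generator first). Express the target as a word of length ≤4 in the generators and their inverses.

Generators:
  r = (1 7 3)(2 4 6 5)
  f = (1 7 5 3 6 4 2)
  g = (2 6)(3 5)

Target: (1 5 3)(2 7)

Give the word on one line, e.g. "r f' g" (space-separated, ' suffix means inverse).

r' f'

  after r': (1 3 7)(2 5 6 4)
  after f': (1 5 3)(2 7)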